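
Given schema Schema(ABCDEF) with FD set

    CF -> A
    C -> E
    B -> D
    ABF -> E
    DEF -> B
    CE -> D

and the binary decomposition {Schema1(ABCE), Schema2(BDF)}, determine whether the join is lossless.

Common attributes: Schema1 ∩ Schema2 = {B}.
Closure of {B}: B → D applies, adding D. So (B)⁺ = {BD}.
The closure contains neither all of Schema1 = {ABCE} nor all of Schema2 = {BDF}, so the common attributes are not a superkey of either fragment. The join is lossy.

No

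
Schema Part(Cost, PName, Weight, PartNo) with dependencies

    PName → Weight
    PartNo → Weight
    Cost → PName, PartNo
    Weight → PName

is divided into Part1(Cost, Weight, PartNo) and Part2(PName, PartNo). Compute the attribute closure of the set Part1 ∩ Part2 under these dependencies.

PName, Weight, PartNo

Part1 ∩ Part2 = {PartNo}.
PartNo → Weight applies, adding Weight
Weight → PName applies, adding PName
Closure: {PName, Weight, PartNo}.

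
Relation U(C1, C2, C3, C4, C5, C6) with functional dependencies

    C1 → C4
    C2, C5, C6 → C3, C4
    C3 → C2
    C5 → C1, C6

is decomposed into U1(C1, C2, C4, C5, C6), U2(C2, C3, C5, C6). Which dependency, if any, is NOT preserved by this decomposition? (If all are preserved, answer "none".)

none

C1 → C4 lies within U1.
C2, C5, C6 → C3, C4: restricted closure across fragments reaches C3, C4.
C3 → C2 lies within U2.
C5 → C1, C6 lies within U1.
Every dependency is enforceable on the fragments, so the decomposition is dependency-preserving.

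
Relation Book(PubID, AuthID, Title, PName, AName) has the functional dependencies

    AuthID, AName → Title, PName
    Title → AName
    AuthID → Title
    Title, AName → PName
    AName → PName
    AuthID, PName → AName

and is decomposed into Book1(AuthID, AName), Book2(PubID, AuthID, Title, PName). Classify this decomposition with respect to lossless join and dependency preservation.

Lossless test: (AuthID)⁺ = {AuthID, Title, PName, AName}, which contains all of one fragment — lossless.
Dependency preservation: the restricted closure of {Title} across the fragments never reaches {AName}, so Title → AName cannot be enforced without a join — not preserved.

lossless but not dependency-preserving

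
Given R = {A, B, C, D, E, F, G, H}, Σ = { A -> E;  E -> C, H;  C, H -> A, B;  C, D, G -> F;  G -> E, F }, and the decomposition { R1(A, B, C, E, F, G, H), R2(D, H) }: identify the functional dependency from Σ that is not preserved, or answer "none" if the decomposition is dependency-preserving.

A → E lies within R1.
E → C, H lies within R1.
C, H → A, B lies within R1.
C, D, G → F: restricted closure across fragments reaches F.
G → E, F lies within R1.
Every dependency is enforceable on the fragments, so the decomposition is dependency-preserving.

none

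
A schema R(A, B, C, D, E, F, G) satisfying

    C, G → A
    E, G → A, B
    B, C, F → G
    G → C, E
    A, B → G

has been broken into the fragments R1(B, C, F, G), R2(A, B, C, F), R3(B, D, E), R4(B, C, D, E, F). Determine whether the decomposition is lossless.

Yes

Chase test. Columns are A, B, C, D, E, F, G; row i has aⱼ where attribute j ∈ Ri, else bᵢⱼ.
Initial tableau (one row per fragment):
  row 1: b11 a2 a3 b14 b15 a6 a7
  row 2: a1 a2 a3 b24 b25 a6 b27
  row 3: b31 a2 b33 a4 a5 b36 b37
  row 4: b41 a2 a3 a4 a5 a6 b47
Rows 1 and 2 agree on B, C, F; apply B, C, F→G and equate their G entries.
Rows 1 and 4 agree on B, C, F; apply B, C, F→G and equate their G entries.
Rows 1 and 2 agree on G; apply G→C, E and equate their C, E entries.
Rows 1 and 4 agree on G; apply G→C, E and equate their C, E entries.
Rows 1 and 2 agree on C, G; apply C, G→A and equate their A entries.
Rows 1 and 4 agree on C, G; apply C, G→A and equate their A entries.
Row 4 is now all distinguished symbols — the join is lossless.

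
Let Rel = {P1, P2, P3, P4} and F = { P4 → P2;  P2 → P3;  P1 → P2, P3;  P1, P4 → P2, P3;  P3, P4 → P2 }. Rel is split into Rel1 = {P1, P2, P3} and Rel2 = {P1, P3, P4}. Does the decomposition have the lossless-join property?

Common attributes: Rel1 ∩ Rel2 = {P1, P3}.
Closure of {P1, P3}: P1 → P2, P3 applies, adding P2. So (P1, P3)⁺ = {P1, P2, P3}.
This closure contains every attribute of Rel1, so Rel1 ∩ Rel2 → Rel1. The join is lossless.

Yes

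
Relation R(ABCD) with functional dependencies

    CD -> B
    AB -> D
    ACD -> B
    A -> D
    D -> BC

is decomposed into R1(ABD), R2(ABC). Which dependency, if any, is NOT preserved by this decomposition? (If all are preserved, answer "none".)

D -> BC

Check D → BC: no single fragment contains all of {BCD}, and the restricted closure of {D} across the fragments never reaches {BC}.
CD → B is preserved.
AB → D is preserved.
ACD → B is preserved.
A → D is preserved.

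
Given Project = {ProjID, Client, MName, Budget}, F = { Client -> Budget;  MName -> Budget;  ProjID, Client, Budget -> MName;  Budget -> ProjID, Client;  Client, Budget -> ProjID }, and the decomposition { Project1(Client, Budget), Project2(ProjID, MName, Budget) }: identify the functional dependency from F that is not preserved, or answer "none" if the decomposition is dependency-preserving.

none

Client → Budget lies within Project1.
MName → Budget lies within Project2.
ProjID, Client, Budget → MName: restricted closure across fragments reaches MName.
Budget → ProjID, Client: restricted closure across fragments reaches ProjID, Client.
Client, Budget → ProjID: restricted closure across fragments reaches ProjID.
Every dependency is enforceable on the fragments, so the decomposition is dependency-preserving.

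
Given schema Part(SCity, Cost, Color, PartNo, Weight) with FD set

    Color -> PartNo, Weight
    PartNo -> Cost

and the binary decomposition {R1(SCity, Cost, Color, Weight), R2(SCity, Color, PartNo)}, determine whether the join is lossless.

Yes

Common attributes: R1 ∩ R2 = {SCity, Color}.
Closure of {SCity, Color}: Color → PartNo, Weight applies, adding PartNo, Weight; PartNo → Cost applies, adding Cost. So (SCity, Color)⁺ = {SCity, Cost, Color, PartNo, Weight}.
This closure contains every attribute of R1, so R1 ∩ R2 → R1. The join is lossless.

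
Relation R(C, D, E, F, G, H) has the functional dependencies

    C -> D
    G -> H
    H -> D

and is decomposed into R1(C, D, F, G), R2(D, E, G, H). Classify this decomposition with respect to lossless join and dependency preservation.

Lossless test: (D, G)⁺ = {D, G, H}, which is a superkey of neither fragment — lossy.
Dependency preservation: every FD's attributes lie within a single fragment, so each can be enforced locally — preserved.

lossy but dependency-preserving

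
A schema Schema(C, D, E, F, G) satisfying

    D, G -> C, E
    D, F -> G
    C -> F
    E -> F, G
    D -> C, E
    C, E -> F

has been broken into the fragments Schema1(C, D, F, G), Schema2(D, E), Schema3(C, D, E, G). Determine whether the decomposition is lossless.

Chase test. Columns are C, D, E, F, G; row i has aⱼ where attribute j ∈ Schemai, else bᵢⱼ.
Initial tableau (one row per fragment):
  row 1: a1 a2 b13 a4 a5
  row 2: b21 a2 a3 b24 b25
  row 3: a1 a2 a3 b34 a5
Rows 1 and 3 agree on D, G; apply D, G→C, E and equate their C, E entries.
Rows 1 and 3 agree on C; apply C→F and equate their F entries.
Rows 1 and 2 agree on E; apply E→F, G and equate their F, G entries.
Rows 1 and 2 agree on D; apply D→C, E and equate their C, E entries.
Row 1 is now all distinguished symbols — the join is lossless.

Yes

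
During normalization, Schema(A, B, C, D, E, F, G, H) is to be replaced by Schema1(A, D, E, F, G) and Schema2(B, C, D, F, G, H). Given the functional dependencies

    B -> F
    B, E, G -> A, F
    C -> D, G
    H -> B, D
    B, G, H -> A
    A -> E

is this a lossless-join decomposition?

No

Common attributes: Schema1 ∩ Schema2 = {D, F, G}.
No dependency enlarges {D, F, G}, so (D, F, G)⁺ = {D, F, G}.
The closure contains neither all of Schema1 = {A, D, E, F, G} nor all of Schema2 = {B, C, D, F, G, H}, so the common attributes are not a superkey of either fragment. The join is lossy.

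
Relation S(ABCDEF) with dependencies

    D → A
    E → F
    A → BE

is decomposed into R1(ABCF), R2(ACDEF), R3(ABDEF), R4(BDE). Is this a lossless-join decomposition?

Yes

Chase test. Columns are ABCDEF; row i has aⱼ where attribute j ∈ Ri, else bᵢⱼ.
Initial tableau (one row per fragment):
  row 1: a1 a2 a3 b14 b15 a6
  row 2: a1 b22 a3 a4 a5 a6
  row 3: a1 a2 b33 a4 a5 a6
  row 4: b41 a2 b43 a4 a5 b46
Rows 2 and 4 agree on D; apply D→A and equate their A entries.
Rows 2 and 4 agree on E; apply E→F and equate their F entries.
Rows 1 and 2 agree on A; apply A→BE and equate their BE entries.
Row 2 is now all distinguished symbols — the join is lossless.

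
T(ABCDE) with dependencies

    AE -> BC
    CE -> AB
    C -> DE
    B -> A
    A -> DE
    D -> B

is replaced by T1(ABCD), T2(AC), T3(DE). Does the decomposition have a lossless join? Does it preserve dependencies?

lossless and dependency-preserving

Lossless test (chase): Rows 1 and 2 agree on C; apply C→DE and equate their DE entries. Rows 1 and 2 agree on D; apply D→B and equate their B entries. Rows 1 and 3 agree on D; apply D→B and equate their B entries. Rows 1 and 3 agree on B; apply B→A and equate their A entries. Rows 1 and 3 agree on A; apply A→DE and equate their DE entries. Rows 1 and 3 agree on AE; apply AE→BC and equate their BC entries. Row 1 is now all distinguished symbols — the join is lossless.
Dependency preservation: AE → BC; CE → AB; C → DE; A → DE are not contained in any single fragment, but the restricted closure of each left-hand side across the fragments still reaches the right-hand side; the remaining FDs each lie inside some fragment. All dependencies are preserved.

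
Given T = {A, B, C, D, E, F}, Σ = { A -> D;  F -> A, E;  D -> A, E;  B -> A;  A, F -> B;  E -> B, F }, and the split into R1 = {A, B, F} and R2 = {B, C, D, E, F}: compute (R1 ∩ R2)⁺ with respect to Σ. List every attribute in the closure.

R1 ∩ R2 = {B, F}.
F → A, E applies, adding A, E
A → D applies, adding D
Closure: {A, B, D, E, F}.

A, B, D, E, F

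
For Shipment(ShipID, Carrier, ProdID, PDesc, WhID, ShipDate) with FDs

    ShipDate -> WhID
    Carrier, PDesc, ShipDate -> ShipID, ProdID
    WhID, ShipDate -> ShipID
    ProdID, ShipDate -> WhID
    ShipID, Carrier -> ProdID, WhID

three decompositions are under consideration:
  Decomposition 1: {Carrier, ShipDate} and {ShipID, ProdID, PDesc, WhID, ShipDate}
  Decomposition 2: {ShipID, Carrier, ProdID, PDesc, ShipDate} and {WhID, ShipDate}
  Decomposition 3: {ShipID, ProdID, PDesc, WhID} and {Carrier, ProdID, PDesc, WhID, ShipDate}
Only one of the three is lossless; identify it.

Decomposition 2

Decomposition 1: common = {ShipDate}, closure = {ShipID, WhID, ShipDate} → lossy.
Decomposition 2: common = {ShipDate}, closure = {ShipID, WhID, ShipDate} → lossless.
Decomposition 3: common = {ProdID, PDesc, WhID}, closure = {ProdID, PDesc, WhID} → lossy.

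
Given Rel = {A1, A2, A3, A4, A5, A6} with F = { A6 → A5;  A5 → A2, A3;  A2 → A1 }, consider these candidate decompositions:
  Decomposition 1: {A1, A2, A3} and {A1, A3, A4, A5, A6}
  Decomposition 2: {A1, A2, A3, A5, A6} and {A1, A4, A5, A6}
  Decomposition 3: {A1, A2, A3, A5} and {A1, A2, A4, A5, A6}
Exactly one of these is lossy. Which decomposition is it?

Decomposition 1: common = {A1, A3}, closure = {A1, A3} → lossy.
Decomposition 2: common = {A1, A5, A6}, closure = {A1, A2, A3, A5, A6} → lossless.
Decomposition 3: common = {A1, A2, A5}, closure = {A1, A2, A3, A5} → lossless.

Decomposition 1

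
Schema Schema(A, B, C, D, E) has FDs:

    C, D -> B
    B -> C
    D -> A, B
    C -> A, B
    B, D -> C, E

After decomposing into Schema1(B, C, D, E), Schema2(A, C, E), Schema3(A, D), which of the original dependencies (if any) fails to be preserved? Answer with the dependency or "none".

C, D → B lies within Schema1.
B → C lies within Schema1.
D → A, B: restricted closure across fragments reaches A, B.
C → A, B: restricted closure across fragments reaches A, B.
B, D → C, E lies within Schema1.
Every dependency is enforceable on the fragments, so the decomposition is dependency-preserving.

none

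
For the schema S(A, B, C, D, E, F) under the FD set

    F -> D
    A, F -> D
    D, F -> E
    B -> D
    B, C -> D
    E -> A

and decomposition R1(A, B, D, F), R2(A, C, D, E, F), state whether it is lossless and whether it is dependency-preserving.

lossy but dependency-preserving

Lossless test: (A, D, F)⁺ = {A, D, E, F}, which is a superkey of neither fragment — lossy.
Dependency preservation: B, C → D is not contained in any single fragment, but the restricted closure of its left-hand side across the fragments still reaches the right-hand side; the remaining FDs each lie inside some fragment. All dependencies are preserved.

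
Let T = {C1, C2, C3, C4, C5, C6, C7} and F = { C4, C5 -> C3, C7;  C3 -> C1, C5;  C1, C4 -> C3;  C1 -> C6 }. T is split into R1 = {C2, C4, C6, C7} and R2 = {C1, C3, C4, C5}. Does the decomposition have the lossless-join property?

No

Common attributes: R1 ∩ R2 = {C4}.
No dependency enlarges {C4}, so (C4)⁺ = {C4}.
The closure contains neither all of R1 = {C2, C4, C6, C7} nor all of R2 = {C1, C3, C4, C5}, so the common attributes are not a superkey of either fragment. The join is lossy.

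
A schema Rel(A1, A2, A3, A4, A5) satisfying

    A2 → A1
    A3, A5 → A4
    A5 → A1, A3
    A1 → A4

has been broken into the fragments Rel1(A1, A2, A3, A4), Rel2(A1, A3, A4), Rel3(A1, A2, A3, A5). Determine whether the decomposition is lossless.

Yes

Chase test. Columns are A1, A2, A3, A4, A5; row i has aⱼ where attribute j ∈ Reli, else bᵢⱼ.
Initial tableau (one row per fragment):
  row 1: a1 a2 a3 a4 b15
  row 2: a1 b22 a3 a4 b25
  row 3: a1 a2 a3 b34 a5
Rows 1 and 3 agree on A1; apply A1→A4 and equate their A4 entries.
Row 3 is now all distinguished symbols — the join is lossless.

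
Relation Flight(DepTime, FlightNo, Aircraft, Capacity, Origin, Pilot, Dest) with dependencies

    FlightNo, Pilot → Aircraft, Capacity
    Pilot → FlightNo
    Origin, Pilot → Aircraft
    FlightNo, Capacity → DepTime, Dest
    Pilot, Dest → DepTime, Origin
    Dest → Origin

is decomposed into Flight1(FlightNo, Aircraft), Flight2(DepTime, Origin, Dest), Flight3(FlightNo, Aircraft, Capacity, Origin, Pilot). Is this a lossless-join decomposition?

No

Chase test. Columns are DepTime, FlightNo, Aircraft, Capacity, Origin, Pilot, Dest; row i has aⱼ where attribute j ∈ Flighti, else bᵢⱼ.
Initial tableau (one row per fragment):
  row 1: b11 a2 a3 b14 b15 b16 b17
  row 2: a1 b22 b23 b24 a5 b26 a7
  row 3: b31 a2 a3 a4 a5 a6 b37
No row becomes fully distinguished — the join is lossy.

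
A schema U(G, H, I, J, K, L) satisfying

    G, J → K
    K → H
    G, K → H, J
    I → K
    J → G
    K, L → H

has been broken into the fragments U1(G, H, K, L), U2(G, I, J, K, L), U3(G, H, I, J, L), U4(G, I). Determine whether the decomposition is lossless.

Yes

Chase test. Columns are G, H, I, J, K, L; row i has aⱼ where attribute j ∈ Ui, else bᵢⱼ.
Initial tableau (one row per fragment):
  row 1: a1 a2 b13 b14 a5 a6
  row 2: a1 b22 a3 a4 a5 a6
  row 3: a1 a2 a3 a4 b35 a6
  row 4: a1 b42 a3 b44 b45 b46
Rows 2 and 3 agree on G, J; apply G, J→K and equate their K entries.
Rows 1 and 2 agree on K; apply K→H and equate their H entries.
Rows 1 and 2 agree on G, K; apply G, K→H, J and equate their H, J entries.
Rows 2 and 4 agree on I; apply I→K and equate their K entries.
Rows 1 and 4 agree on K; apply K→H and equate their H entries.
Rows 1 and 4 agree on G, K; apply G, K→H, J and equate their H, J entries.
Row 2 is now all distinguished symbols — the join is lossless.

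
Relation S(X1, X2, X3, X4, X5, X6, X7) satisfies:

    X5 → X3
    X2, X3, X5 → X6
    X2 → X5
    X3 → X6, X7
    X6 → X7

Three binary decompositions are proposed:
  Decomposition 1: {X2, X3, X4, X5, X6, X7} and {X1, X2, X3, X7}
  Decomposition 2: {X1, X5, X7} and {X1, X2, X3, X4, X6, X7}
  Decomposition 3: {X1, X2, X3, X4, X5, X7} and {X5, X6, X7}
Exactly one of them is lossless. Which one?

Decomposition 3

Decomposition 1: common = {X2, X3, X7}, closure = {X2, X3, X5, X6, X7} → lossy.
Decomposition 2: common = {X1, X7}, closure = {X1, X7} → lossy.
Decomposition 3: common = {X5, X7}, closure = {X3, X5, X6, X7} → lossless.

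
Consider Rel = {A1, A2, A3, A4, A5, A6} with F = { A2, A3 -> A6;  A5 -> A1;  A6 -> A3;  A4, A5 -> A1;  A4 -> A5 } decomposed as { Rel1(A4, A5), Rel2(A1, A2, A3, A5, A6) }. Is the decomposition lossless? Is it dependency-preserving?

Lossless test: (A5)⁺ = {A1, A5}, which is a superkey of neither fragment — lossy.
Dependency preservation: A4, A5 → A1 is not contained in any single fragment, but the restricted closure of its left-hand side across the fragments still reaches the right-hand side; the remaining FDs each lie inside some fragment. All dependencies are preserved.

lossy but dependency-preserving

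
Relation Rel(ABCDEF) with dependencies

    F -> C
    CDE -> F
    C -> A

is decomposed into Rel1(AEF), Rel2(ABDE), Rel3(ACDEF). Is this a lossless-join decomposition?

Chase test. Columns are ABCDEF; row i has aⱼ where attribute j ∈ Reli, else bᵢⱼ.
Initial tableau (one row per fragment):
  row 1: a1 b12 b13 b14 a5 a6
  row 2: a1 a2 b23 a4 a5 b26
  row 3: a1 b32 a3 a4 a5 a6
Rows 1 and 3 agree on F; apply F→C and equate their C entries.
No row becomes fully distinguished — the join is lossy.

No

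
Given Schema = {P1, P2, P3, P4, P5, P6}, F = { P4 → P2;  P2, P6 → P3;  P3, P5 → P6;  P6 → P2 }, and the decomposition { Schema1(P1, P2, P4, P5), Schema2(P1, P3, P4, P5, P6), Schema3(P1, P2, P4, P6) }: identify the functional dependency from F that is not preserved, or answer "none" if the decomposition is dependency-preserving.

P4 → P2 lies within Schema1.
P2, P6 → P3: restricted closure across fragments reaches P3.
P3, P5 → P6 lies within Schema2.
P6 → P2 lies within Schema3.
Every dependency is enforceable on the fragments, so the decomposition is dependency-preserving.

none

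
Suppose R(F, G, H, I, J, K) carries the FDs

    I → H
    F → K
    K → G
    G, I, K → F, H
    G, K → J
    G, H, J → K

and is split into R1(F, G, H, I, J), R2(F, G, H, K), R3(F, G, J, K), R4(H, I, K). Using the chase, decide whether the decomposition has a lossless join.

Yes

Chase test. Columns are F, G, H, I, J, K; row i has aⱼ where attribute j ∈ Ri, else bᵢⱼ.
Initial tableau (one row per fragment):
  row 1: a1 a2 a3 a4 a5 b16
  row 2: a1 a2 a3 b24 b25 a6
  row 3: a1 a2 b33 b34 a5 a6
  row 4: b41 b42 a3 a4 b45 a6
Rows 1 and 2 agree on F; apply F→K and equate their K entries.
Rows 1 and 4 agree on K; apply K→G and equate their G entries.
Rows 1 and 4 agree on G, I, K; apply G, I, K→F, H and equate their F, H entries.
Rows 1 and 2 agree on G, K; apply G, K→J and equate their J entries.
Rows 1 and 4 agree on G, K; apply G, K→J and equate their J entries.
Row 1 is now all distinguished symbols — the join is lossless.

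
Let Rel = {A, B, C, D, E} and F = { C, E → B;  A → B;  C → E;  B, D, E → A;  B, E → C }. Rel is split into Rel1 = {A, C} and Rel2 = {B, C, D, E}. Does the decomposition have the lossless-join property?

Common attributes: Rel1 ∩ Rel2 = {C}.
Closure of {C}: C → E applies, adding E; C, E → B applies, adding B. So (C)⁺ = {B, C, E}.
The closure contains neither all of Rel1 = {A, C} nor all of Rel2 = {B, C, D, E}, so the common attributes are not a superkey of either fragment. The join is lossy.

No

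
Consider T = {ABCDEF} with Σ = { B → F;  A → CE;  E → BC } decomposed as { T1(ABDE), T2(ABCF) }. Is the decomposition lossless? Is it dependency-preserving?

lossless but not dependency-preserving

Lossless test: (AB)⁺ = {ABCEF}, which contains all of one fragment — lossless.
Dependency preservation: the restricted closure of {E} across the fragments never reaches {BC}, so E → BC cannot be enforced without a join — not preserved.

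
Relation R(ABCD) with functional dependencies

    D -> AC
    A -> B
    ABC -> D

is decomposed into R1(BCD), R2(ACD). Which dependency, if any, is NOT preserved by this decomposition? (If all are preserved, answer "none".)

Check A → B: no single fragment contains all of {AB}, and the restricted closure of {A} across the fragments never reaches {B}.
D → AC is preserved.
ABC → D is preserved.

A -> B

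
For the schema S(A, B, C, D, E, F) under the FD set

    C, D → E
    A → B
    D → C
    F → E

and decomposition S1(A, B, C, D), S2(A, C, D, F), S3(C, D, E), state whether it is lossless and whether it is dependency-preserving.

Lossless test (chase): Rows 1 and 2 agree on C, D; apply C, D→E and equate their E entries. Rows 1 and 3 agree on C, D; apply C, D→E and equate their E entries. Rows 1 and 2 agree on A; apply A→B and equate their B entries. Row 2 is now all distinguished symbols — the join is lossless.
Dependency preservation: the restricted closure of {F} across the fragments never reaches {E}, so F → E cannot be enforced without a join — not preserved.

lossless but not dependency-preserving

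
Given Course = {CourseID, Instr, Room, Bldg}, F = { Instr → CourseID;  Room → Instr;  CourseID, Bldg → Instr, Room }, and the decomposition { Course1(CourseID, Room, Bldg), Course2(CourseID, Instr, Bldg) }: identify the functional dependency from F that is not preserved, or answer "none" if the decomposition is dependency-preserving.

Check Room → Instr: no single fragment contains all of {Instr, Room}, and the restricted closure of {Room} across the fragments never reaches {Instr}.
Instr → CourseID is preserved.
CourseID, Bldg → Instr, Room is preserved.

Room → Instr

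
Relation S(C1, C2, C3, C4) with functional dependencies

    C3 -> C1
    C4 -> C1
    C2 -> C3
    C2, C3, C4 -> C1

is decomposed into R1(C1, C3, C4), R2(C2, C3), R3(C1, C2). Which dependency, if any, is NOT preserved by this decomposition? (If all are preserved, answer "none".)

none

C3 → C1 lies within R1.
C4 → C1 lies within R1.
C2 → C3 lies within R2.
C2, C3, C4 → C1: restricted closure across fragments reaches C1.
Every dependency is enforceable on the fragments, so the decomposition is dependency-preserving.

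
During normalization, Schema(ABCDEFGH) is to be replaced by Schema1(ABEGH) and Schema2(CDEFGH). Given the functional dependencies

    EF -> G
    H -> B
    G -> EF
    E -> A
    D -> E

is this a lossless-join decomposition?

Common attributes: Schema1 ∩ Schema2 = {EGH}.
Closure of {EGH}: H → B applies, adding B; G → EF applies, adding F; E → A applies, adding A. So (EGH)⁺ = {ABEFGH}.
This closure contains every attribute of Schema1, so Schema1 ∩ Schema2 → Schema1. The join is lossless.

Yes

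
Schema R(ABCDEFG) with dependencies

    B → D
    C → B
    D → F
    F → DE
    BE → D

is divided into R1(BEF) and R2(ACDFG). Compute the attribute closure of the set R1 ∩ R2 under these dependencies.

DEF

R1 ∩ R2 = {F}.
F → DE applies, adding DE
Closure: {DEF}.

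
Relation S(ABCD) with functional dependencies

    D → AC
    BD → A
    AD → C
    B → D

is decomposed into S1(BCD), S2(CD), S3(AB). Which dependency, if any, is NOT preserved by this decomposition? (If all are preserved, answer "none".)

Check D → AC: no single fragment contains all of {ACD}, and the restricted closure of {D} across the fragments never reaches {AC}.
BD → A is preserved.
AD → C is preserved.
B → D is preserved.

D → AC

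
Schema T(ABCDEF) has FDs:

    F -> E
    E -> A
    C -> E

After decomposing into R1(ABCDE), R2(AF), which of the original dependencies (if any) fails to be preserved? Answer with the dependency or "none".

F -> E

Check F → E: no single fragment contains all of {EF}, and the restricted closure of {F} across the fragments never reaches {E}.
E → A is preserved.
C → E is preserved.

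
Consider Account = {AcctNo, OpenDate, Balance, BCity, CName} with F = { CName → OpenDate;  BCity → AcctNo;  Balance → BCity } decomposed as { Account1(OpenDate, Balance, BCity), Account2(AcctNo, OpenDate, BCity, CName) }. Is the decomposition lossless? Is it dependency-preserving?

lossy but dependency-preserving

Lossless test: (OpenDate, BCity)⁺ = {AcctNo, OpenDate, BCity}, which is a superkey of neither fragment — lossy.
Dependency preservation: every FD's attributes lie within a single fragment, so each can be enforced locally — preserved.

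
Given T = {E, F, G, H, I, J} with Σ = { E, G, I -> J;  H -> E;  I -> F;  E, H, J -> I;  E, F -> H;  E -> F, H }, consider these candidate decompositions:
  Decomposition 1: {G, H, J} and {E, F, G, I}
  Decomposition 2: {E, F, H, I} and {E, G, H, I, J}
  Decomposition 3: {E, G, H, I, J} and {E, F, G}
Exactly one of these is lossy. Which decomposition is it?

Decomposition 1

Decomposition 1: common = {G}, closure = {G} → lossy.
Decomposition 2: common = {E, H, I}, closure = {E, F, H, I} → lossless.
Decomposition 3: common = {E, G}, closure = {E, F, G, H} → lossless.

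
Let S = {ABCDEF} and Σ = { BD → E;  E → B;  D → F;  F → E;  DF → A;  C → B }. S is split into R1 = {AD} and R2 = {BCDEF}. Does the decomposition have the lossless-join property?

Common attributes: R1 ∩ R2 = {D}.
Closure of {D}: D → F applies, adding F; F → E applies, adding E; DF → A applies, adding A; E → B applies, adding B. So (D)⁺ = {ABDEF}.
This closure contains every attribute of R1, so R1 ∩ R2 → R1. The join is lossless.

Yes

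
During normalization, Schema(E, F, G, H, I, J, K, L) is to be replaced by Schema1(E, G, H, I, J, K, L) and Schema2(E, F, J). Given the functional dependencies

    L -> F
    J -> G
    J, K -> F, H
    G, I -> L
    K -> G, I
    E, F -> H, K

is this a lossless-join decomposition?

No

Common attributes: Schema1 ∩ Schema2 = {E, J}.
Closure of {E, J}: J → G applies, adding G. So (E, J)⁺ = {E, G, J}.
The closure contains neither all of Schema1 = {E, G, H, I, J, K, L} nor all of Schema2 = {E, F, J}, so the common attributes are not a superkey of either fragment. The join is lossy.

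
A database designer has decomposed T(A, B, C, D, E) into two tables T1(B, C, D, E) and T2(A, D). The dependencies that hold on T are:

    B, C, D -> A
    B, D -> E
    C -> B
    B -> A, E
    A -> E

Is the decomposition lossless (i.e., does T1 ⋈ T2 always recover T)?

No

Common attributes: T1 ∩ T2 = {D}.
No dependency enlarges {D}, so (D)⁺ = {D}.
The closure contains neither all of T1 = {B, C, D, E} nor all of T2 = {A, D}, so the common attributes are not a superkey of either fragment. The join is lossy.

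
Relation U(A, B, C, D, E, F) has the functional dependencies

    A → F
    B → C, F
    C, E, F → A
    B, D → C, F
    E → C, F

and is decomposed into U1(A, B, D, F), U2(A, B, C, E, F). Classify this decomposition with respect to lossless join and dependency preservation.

Lossless test: (A, B, F)⁺ = {A, B, C, F}, which is a superkey of neither fragment — lossy.
Dependency preservation: B, D → C, F is not contained in any single fragment, but the restricted closure of its left-hand side across the fragments still reaches the right-hand side; the remaining FDs each lie inside some fragment. All dependencies are preserved.

lossy but dependency-preserving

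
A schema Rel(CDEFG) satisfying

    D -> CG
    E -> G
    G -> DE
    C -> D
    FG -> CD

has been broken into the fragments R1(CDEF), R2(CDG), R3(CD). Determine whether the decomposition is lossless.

Chase test. Columns are CDEFG; row i has aⱼ where attribute j ∈ Ri, else bᵢⱼ.
Initial tableau (one row per fragment):
  row 1: a1 a2 a3 a4 b15
  row 2: a1 a2 b23 b24 a5
  row 3: a1 a2 b33 b34 b35
Rows 1 and 2 agree on D; apply D→CG and equate their CG entries.
Rows 1 and 3 agree on D; apply D→CG and equate their CG entries.
Rows 1 and 2 agree on G; apply G→DE and equate their DE entries.
Rows 1 and 3 agree on G; apply G→DE and equate their DE entries.
Row 1 is now all distinguished symbols — the join is lossless.

Yes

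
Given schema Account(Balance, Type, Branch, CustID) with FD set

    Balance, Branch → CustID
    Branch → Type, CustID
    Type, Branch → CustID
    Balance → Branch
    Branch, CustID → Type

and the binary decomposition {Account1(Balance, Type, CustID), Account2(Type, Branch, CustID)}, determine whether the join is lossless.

Common attributes: Account1 ∩ Account2 = {Type, CustID}.
No dependency enlarges {Type, CustID}, so (Type, CustID)⁺ = {Type, CustID}.
The closure contains neither all of Account1 = {Balance, Type, CustID} nor all of Account2 = {Type, Branch, CustID}, so the common attributes are not a superkey of either fragment. The join is lossy.

No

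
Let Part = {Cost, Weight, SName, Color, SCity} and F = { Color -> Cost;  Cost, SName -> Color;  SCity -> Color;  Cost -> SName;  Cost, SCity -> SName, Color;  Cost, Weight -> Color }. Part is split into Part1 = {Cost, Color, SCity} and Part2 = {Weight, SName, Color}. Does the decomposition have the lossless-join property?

No

Common attributes: Part1 ∩ Part2 = {Color}.
Closure of {Color}: Color → Cost applies, adding Cost; Cost → SName applies, adding SName. So (Color)⁺ = {Cost, SName, Color}.
The closure contains neither all of Part1 = {Cost, Color, SCity} nor all of Part2 = {Weight, SName, Color}, so the common attributes are not a superkey of either fragment. The join is lossy.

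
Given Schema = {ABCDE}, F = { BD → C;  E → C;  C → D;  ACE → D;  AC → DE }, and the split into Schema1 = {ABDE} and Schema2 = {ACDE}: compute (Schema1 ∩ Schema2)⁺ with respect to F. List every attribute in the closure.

ACDE

Schema1 ∩ Schema2 = {ADE}.
E → C applies, adding C
Closure: {ACDE}.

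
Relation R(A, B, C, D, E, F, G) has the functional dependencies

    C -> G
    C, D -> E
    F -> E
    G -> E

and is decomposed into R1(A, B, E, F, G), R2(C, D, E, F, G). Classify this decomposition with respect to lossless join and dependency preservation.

Lossless test: (E, F, G)⁺ = {E, F, G}, which is a superkey of neither fragment — lossy.
Dependency preservation: every FD's attributes lie within a single fragment, so each can be enforced locally — preserved.

lossy but dependency-preserving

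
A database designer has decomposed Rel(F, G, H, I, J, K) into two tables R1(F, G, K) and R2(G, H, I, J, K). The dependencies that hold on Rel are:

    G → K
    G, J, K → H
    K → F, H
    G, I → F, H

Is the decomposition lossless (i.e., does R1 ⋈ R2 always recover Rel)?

Yes

Common attributes: R1 ∩ R2 = {G, K}.
Closure of {G, K}: K → F, H applies, adding F, H. So (G, K)⁺ = {F, G, H, K}.
This closure contains every attribute of R1, so R1 ∩ R2 → R1. The join is lossless.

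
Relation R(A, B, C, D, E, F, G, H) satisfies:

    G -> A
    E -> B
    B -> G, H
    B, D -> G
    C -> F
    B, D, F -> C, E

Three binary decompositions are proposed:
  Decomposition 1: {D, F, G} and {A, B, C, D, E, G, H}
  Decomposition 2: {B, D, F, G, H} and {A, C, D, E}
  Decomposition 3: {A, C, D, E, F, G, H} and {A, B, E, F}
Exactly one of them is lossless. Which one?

Decomposition 1: common = {D, G}, closure = {A, D, G} → lossy.
Decomposition 2: common = {D}, closure = {D} → lossy.
Decomposition 3: common = {A, E, F}, closure = {A, B, E, F, G, H} → lossless.

Decomposition 3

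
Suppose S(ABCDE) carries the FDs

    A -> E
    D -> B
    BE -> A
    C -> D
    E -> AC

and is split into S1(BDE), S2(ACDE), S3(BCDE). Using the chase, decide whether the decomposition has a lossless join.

Yes

Chase test. Columns are ABCDE; row i has aⱼ where attribute j ∈ Si, else bᵢⱼ.
Initial tableau (one row per fragment):
  row 1: b11 a2 b13 a4 a5
  row 2: a1 b22 a3 a4 a5
  row 3: b31 a2 a3 a4 a5
Rows 1 and 2 agree on D; apply D→B and equate their B entries.
Rows 1 and 2 agree on BE; apply BE→A and equate their A entries.
Rows 1 and 3 agree on BE; apply BE→A and equate their A entries.
Rows 1 and 2 agree on E; apply E→AC and equate their AC entries.
Row 1 is now all distinguished symbols — the join is lossless.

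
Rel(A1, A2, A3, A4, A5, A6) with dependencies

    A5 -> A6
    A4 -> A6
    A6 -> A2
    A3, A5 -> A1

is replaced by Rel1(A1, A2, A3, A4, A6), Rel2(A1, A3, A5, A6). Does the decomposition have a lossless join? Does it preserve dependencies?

lossy but dependency-preserving

Lossless test: (A1, A3, A6)⁺ = {A1, A2, A3, A6}, which is a superkey of neither fragment — lossy.
Dependency preservation: every FD's attributes lie within a single fragment, so each can be enforced locally — preserved.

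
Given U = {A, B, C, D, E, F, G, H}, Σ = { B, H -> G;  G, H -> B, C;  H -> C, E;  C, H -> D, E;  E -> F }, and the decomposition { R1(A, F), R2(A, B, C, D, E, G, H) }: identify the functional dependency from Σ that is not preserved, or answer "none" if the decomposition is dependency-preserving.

Check E → F: no single fragment contains all of {E, F}, and the restricted closure of {E} across the fragments never reaches {F}.
B, H → G is preserved.
G, H → B, C is preserved.
H → C, E is preserved.
C, H → D, E is preserved.

E -> F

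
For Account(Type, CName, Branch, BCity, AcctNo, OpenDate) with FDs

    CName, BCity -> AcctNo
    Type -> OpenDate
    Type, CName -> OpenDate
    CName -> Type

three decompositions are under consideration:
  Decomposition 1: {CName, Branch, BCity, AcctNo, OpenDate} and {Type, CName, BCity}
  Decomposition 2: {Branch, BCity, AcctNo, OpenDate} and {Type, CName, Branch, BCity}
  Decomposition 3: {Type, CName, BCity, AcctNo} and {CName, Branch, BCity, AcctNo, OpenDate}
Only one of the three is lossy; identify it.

Decomposition 2

Decomposition 1: common = {CName, BCity}, closure = {Type, CName, BCity, AcctNo, OpenDate} → lossless.
Decomposition 2: common = {Branch, BCity}, closure = {Branch, BCity} → lossy.
Decomposition 3: common = {CName, BCity, AcctNo}, closure = {Type, CName, BCity, AcctNo, OpenDate} → lossless.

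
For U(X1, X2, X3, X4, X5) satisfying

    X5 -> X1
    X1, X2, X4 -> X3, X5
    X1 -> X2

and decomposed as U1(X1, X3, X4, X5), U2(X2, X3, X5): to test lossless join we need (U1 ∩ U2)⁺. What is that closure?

X1, X2, X3, X5

U1 ∩ U2 = {X3, X5}.
X5 → X1 applies, adding X1
X1 → X2 applies, adding X2
Closure: {X1, X2, X3, X5}.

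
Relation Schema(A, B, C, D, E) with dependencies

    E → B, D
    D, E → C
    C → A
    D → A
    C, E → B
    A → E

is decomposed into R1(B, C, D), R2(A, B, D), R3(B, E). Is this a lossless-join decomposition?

No

Chase test. Columns are A, B, C, D, E; row i has aⱼ where attribute j ∈ Ri, else bᵢⱼ.
Initial tableau (one row per fragment):
  row 1: b11 a2 a3 a4 b15
  row 2: a1 a2 b23 a4 b25
  row 3: b31 a2 b33 b34 a5
Rows 1 and 2 agree on D; apply D→A and equate their A entries.
Rows 1 and 2 agree on A; apply A→E and equate their E entries.
Rows 1 and 2 agree on D, E; apply D, E→C and equate their C entries.
No row becomes fully distinguished — the join is lossy.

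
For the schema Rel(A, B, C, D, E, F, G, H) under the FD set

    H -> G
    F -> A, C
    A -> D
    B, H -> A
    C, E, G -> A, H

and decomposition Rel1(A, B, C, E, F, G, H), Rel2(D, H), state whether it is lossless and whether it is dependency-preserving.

lossy and not dependency-preserving

Lossless test: (H)⁺ = {G, H}, which is a superkey of neither fragment — lossy.
Dependency preservation: the restricted closure of {A} across the fragments never reaches {D}, so A → D cannot be enforced without a join — not preserved.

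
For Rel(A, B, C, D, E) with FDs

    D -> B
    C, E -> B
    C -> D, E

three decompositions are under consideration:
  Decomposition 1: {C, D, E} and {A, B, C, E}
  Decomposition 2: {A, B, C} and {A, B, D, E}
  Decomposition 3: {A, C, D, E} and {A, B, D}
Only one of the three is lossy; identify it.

Decomposition 2

Decomposition 1: common = {C, E}, closure = {B, C, D, E} → lossless.
Decomposition 2: common = {A, B}, closure = {A, B} → lossy.
Decomposition 3: common = {A, D}, closure = {A, B, D} → lossless.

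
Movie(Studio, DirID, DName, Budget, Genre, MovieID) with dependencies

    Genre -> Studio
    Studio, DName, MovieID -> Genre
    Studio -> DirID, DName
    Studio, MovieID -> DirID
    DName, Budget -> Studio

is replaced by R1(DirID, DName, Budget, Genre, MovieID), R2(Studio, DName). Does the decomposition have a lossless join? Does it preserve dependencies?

lossy and not dependency-preserving

Lossless test: (DName)⁺ = {DName}, which is a superkey of neither fragment — lossy.
Dependency preservation: the restricted closure of {Genre} across the fragments never reaches {Studio}, so Genre → Studio cannot be enforced without a join — not preserved.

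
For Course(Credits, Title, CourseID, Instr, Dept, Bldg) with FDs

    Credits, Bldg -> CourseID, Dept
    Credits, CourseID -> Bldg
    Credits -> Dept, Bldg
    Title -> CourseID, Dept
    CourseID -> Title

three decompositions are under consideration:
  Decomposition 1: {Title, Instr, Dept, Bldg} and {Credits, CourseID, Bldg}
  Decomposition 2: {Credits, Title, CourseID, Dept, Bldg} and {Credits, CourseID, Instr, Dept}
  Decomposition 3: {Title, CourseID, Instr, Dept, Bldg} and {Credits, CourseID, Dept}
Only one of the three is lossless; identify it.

Decomposition 2

Decomposition 1: common = {Bldg}, closure = {Bldg} → lossy.
Decomposition 2: common = {Credits, CourseID, Dept}, closure = {Credits, Title, CourseID, Dept, Bldg} → lossless.
Decomposition 3: common = {CourseID, Dept}, closure = {Title, CourseID, Dept} → lossy.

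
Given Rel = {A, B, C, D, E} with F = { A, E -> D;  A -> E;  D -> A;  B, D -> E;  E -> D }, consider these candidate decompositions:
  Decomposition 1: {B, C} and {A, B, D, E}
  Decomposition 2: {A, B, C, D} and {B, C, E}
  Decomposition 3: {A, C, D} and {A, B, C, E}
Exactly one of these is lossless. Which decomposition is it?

Decomposition 3

Decomposition 1: common = {B}, closure = {B} → lossy.
Decomposition 2: common = {B, C}, closure = {B, C} → lossy.
Decomposition 3: common = {A, C}, closure = {A, C, D, E} → lossless.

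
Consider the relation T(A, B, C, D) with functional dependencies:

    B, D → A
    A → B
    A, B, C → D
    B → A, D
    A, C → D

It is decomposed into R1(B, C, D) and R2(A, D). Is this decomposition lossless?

No

Common attributes: R1 ∩ R2 = {D}.
No dependency enlarges {D}, so (D)⁺ = {D}.
The closure contains neither all of R1 = {B, C, D} nor all of R2 = {A, D}, so the common attributes are not a superkey of either fragment. The join is lossy.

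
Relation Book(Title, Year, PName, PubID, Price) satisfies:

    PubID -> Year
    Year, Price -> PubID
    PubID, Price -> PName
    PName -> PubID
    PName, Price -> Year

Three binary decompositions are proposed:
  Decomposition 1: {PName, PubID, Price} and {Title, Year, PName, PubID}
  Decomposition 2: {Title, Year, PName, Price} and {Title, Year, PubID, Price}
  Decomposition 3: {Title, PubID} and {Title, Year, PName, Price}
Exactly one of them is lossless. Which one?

Decomposition 2

Decomposition 1: common = {PName, PubID}, closure = {Year, PName, PubID} → lossy.
Decomposition 2: common = {Title, Year, Price}, closure = {Title, Year, PName, PubID, Price} → lossless.
Decomposition 3: common = {Title}, closure = {Title} → lossy.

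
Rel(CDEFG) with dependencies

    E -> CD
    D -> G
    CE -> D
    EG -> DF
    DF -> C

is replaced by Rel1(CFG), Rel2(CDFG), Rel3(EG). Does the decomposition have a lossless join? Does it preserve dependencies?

lossy and not dependency-preserving

Lossless test (chase): applying each FD to every pair of rows produces no changes in the tableau, so no row becomes fully distinguished — the join is lossy.
Dependency preservation: the restricted closure of {E} across the fragments never reaches {CD}, so E → CD cannot be enforced without a join — not preserved.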